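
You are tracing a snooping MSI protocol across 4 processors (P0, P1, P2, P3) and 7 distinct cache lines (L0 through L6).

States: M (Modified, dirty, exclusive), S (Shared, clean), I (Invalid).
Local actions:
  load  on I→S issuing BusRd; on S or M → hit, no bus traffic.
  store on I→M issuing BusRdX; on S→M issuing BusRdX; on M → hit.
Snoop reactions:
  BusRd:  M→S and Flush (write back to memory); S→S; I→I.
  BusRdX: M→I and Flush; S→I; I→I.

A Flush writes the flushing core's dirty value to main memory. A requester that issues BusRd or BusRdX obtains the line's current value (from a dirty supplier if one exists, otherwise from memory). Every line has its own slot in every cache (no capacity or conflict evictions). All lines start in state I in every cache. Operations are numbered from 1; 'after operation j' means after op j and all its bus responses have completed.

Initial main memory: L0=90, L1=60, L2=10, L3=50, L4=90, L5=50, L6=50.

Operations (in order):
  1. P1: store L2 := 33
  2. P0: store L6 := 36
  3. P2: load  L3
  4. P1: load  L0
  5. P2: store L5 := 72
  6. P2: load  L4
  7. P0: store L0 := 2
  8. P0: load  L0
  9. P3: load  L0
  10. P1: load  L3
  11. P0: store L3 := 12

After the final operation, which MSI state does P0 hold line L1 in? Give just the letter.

step 1: P1: store L2 := 33  ⟶  IMII  (L2)  txn=BusRdX  M[L2]=10
step 2: P0: store L6 := 36  ⟶  MIII  (L6)  txn=BusRdX  M[L6]=50
step 3: P2: load  L3  ⟶  IISI  (L3)  txn=BusRd  M[L3]=50
step 4: P1: load  L0  ⟶  ISII  (L0)  txn=BusRd  M[L0]=90
step 5: P2: store L5 := 72  ⟶  IIMI  (L5)  txn=BusRdX  M[L5]=50
step 6: P2: load  L4  ⟶  IISI  (L4)  txn=BusRd  M[L4]=90
step 7: P0: store L0 := 2  ⟶  MIII  (L0)  txn=BusRdX  M[L0]=90
step 8: P0: load  L0  ⟶  MIII  (L0)  txn=∅  M[L0]=90
step 9: P3: load  L0  ⟶  SIIS  (L0)  txn=BusRd+Flush  M[L0]=2
step 10: P1: load  L3  ⟶  ISSI  (L3)  txn=BusRd  M[L3]=50
step 11: P0: store L3 := 12  ⟶  MIII  (L3)  txn=BusRdX  M[L3]=50

state = I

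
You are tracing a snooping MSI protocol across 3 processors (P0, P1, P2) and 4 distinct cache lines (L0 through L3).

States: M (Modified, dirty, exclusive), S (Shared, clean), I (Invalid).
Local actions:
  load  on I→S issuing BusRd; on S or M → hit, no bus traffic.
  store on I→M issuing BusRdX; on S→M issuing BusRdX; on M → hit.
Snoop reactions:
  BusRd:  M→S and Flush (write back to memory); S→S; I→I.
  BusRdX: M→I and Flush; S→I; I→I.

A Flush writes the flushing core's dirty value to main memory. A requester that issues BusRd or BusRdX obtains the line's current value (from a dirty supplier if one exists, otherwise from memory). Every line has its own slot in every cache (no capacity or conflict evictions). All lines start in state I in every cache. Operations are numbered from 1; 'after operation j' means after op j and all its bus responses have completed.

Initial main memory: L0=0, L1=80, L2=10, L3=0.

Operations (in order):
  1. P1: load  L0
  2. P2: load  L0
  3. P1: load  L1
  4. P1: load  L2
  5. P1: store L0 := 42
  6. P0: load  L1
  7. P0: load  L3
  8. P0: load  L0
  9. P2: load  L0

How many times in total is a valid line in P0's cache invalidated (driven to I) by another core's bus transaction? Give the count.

invalidations = 0

[1] P1: load  L0 | P0:I, P1:S(0), P2:I | bus: BusRd
[2] P2: load  L0 | P0:I, P1:S(0), P2:S(0) | bus: BusRd
[3] P1: load  L1 | P0:I, P1:S(80), P2:I | bus: BusRd
[4] P1: load  L2 | P0:I, P1:S(10), P2:I | bus: BusRd
[5] P1: store L0 := 42 | P0:I, P1:M(42), P2:I | bus: BusRdX
[6] P0: load  L1 | P0:S(80), P1:S(80), P2:I | bus: BusRd
[7] P0: load  L3 | P0:S(0), P1:I, P2:I | bus: BusRd
[8] P0: load  L0 | P0:S(42), P1:S(42), P2:I | bus: BusRd,Flush
[9] P2: load  L0 | P0:S(42), P1:S(42), P2:S(42) | bus: BusRd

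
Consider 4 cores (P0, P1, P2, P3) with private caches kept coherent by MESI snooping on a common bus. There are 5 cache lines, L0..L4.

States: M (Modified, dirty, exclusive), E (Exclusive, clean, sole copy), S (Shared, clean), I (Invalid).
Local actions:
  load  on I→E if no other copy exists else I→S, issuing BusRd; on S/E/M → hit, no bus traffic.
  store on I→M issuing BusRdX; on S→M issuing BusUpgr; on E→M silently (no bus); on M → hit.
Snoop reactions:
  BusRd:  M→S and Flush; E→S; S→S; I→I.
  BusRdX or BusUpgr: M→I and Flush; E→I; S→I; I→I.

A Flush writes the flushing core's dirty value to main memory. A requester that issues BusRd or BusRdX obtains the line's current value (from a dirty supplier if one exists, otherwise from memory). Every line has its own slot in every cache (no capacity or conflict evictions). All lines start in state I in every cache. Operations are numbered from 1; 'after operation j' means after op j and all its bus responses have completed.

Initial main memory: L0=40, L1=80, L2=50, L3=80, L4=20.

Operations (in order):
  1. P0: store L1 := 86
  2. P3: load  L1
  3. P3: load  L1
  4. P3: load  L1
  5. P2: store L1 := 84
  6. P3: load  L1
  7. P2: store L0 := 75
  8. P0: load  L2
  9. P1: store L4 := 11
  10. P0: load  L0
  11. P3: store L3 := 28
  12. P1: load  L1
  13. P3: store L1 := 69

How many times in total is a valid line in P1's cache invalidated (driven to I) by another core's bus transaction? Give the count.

[1] P0: store L1 := 86 | P0:M(86), P1:I, P2:I, P3:I | bus: BusRdX
[2] P3: load  L1 | P0:S(86), P1:I, P2:I, P3:S(86) | bus: BusRd,Flush
[3] P3: load  L1 | P0:S(86), P1:I, P2:I, P3:S(86) | bus: none
[4] P3: load  L1 | P0:S(86), P1:I, P2:I, P3:S(86) | bus: none
[5] P2: store L1 := 84 | P0:I, P1:I, P2:M(84), P3:I | bus: BusRdX
[6] P3: load  L1 | P0:I, P1:I, P2:S(84), P3:S(84) | bus: BusRd,Flush
[7] P2: store L0 := 75 | P0:I, P1:I, P2:M(75), P3:I | bus: BusRdX
[8] P0: load  L2 | P0:E(50), P1:I, P2:I, P3:I | bus: BusRd
[9] P1: store L4 := 11 | P0:I, P1:M(11), P2:I, P3:I | bus: BusRdX
[10] P0: load  L0 | P0:S(75), P1:I, P2:S(75), P3:I | bus: BusRd,Flush
[11] P3: store L3 := 28 | P0:I, P1:I, P2:I, P3:M(28) | bus: BusRdX
[12] P1: load  L1 | P0:I, P1:S(84), P2:S(84), P3:S(84) | bus: BusRd
[13] P3: store L1 := 69 | P0:I, P1:I, P2:I, P3:M(69) | bus: BusUpgr

invalidations = 1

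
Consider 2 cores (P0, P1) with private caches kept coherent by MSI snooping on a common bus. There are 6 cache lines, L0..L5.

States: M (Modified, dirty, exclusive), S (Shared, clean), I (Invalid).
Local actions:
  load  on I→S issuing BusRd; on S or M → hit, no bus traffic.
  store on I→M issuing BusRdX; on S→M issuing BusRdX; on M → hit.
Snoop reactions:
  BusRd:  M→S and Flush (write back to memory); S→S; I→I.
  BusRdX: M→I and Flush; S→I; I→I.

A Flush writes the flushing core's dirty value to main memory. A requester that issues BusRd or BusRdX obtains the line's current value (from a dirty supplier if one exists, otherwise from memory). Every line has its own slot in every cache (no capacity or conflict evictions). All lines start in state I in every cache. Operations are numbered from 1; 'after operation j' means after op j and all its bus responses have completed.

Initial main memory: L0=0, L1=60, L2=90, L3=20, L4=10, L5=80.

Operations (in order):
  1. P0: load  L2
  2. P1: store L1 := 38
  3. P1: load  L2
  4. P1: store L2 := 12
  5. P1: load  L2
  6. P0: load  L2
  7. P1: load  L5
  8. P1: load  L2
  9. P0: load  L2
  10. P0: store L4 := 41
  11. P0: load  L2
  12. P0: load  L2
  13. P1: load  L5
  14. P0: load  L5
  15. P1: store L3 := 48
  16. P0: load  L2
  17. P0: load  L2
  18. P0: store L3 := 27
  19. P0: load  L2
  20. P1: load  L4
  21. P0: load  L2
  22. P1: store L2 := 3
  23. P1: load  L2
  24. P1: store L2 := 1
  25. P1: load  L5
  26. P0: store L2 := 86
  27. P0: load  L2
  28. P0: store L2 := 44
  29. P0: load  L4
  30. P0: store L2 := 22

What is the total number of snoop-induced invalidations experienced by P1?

invalidations = 2

[1] P0: load  L2 | P0:S(90), P1:I | bus: BusRd
[2] P1: store L1 := 38 | P0:I, P1:M(38) | bus: BusRdX
[3] P1: load  L2 | P0:S(90), P1:S(90) | bus: BusRd
[4] P1: store L2 := 12 | P0:I, P1:M(12) | bus: BusRdX
[5] P1: load  L2 | P0:I, P1:M(12) | bus: none
[6] P0: load  L2 | P0:S(12), P1:S(12) | bus: BusRd,Flush
[7] P1: load  L5 | P0:I, P1:S(80) | bus: BusRd
[8] P1: load  L2 | P0:S(12), P1:S(12) | bus: none
[9] P0: load  L2 | P0:S(12), P1:S(12) | bus: none
[10] P0: store L4 := 41 | P0:M(41), P1:I | bus: BusRdX
[11] P0: load  L2 | P0:S(12), P1:S(12) | bus: none
[12] P0: load  L2 | P0:S(12), P1:S(12) | bus: none
[13] P1: load  L5 | P0:I, P1:S(80) | bus: none
[14] P0: load  L5 | P0:S(80), P1:S(80) | bus: BusRd
[15] P1: store L3 := 48 | P0:I, P1:M(48) | bus: BusRdX
[16] P0: load  L2 | P0:S(12), P1:S(12) | bus: none
[17] P0: load  L2 | P0:S(12), P1:S(12) | bus: none
[18] P0: store L3 := 27 | P0:M(27), P1:I | bus: BusRdX,Flush
[19] P0: load  L2 | P0:S(12), P1:S(12) | bus: none
[20] P1: load  L4 | P0:S(41), P1:S(41) | bus: BusRd,Flush
[21] P0: load  L2 | P0:S(12), P1:S(12) | bus: none
[22] P1: store L2 := 3 | P0:I, P1:M(3) | bus: BusRdX
[23] P1: load  L2 | P0:I, P1:M(3) | bus: none
[24] P1: store L2 := 1 | P0:I, P1:M(1) | bus: none
[25] P1: load  L5 | P0:S(80), P1:S(80) | bus: none
[26] P0: store L2 := 86 | P0:M(86), P1:I | bus: BusRdX,Flush
[27] P0: load  L2 | P0:M(86), P1:I | bus: none
[28] P0: store L2 := 44 | P0:M(44), P1:I | bus: none
[29] P0: load  L4 | P0:S(41), P1:S(41) | bus: none
[30] P0: store L2 := 22 | P0:M(22), P1:I | bus: none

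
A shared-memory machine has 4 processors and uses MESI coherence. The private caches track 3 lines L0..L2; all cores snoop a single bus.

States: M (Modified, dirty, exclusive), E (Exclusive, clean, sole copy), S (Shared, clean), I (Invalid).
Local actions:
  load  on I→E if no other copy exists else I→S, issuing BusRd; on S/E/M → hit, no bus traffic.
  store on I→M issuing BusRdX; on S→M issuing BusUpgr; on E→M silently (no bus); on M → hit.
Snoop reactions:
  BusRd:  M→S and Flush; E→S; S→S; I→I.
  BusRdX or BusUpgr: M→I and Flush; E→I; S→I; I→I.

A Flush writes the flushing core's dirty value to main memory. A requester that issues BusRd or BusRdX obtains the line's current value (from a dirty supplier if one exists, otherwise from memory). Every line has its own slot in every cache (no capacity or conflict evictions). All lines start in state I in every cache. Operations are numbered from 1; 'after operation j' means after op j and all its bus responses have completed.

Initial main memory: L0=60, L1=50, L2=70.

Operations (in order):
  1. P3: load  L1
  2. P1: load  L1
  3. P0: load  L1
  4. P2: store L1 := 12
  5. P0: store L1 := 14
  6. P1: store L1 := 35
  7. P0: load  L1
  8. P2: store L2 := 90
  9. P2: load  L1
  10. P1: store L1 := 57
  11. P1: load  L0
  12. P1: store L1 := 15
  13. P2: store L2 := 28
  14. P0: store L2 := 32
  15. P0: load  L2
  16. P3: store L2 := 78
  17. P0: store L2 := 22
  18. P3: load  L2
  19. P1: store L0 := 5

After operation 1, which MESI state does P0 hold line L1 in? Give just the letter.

1. P3: load  L1  bus=[BusRd]  L1: P0=I P1=I P2=I P3=E  mem[L1]=50
2. P1: load  L1  bus=[BusRd]  L1: P0=I P1=S P2=I P3=S  mem[L1]=50
3. P0: load  L1  bus=[BusRd]  L1: P0=S P1=S P2=I P3=S  mem[L1]=50
4. P2: store L1 := 12  bus=[BusRdX]  L1: P0=I P1=I P2=M P3=I  mem[L1]=50
5. P0: store L1 := 14  bus=[BusRdX,Flush]  L1: P0=M P1=I P2=I P3=I  mem[L1]=12
6. P1: store L1 := 35  bus=[BusRdX,Flush]  L1: P0=I P1=M P2=I P3=I  mem[L1]=14
7. P0: load  L1  bus=[BusRd,Flush]  L1: P0=S P1=S P2=I P3=I  mem[L1]=35
8. P2: store L2 := 90  bus=[BusRdX]  L2: P0=I P1=I P2=M P3=I  mem[L2]=70
9. P2: load  L1  bus=[BusRd]  L1: P0=S P1=S P2=S P3=I  mem[L1]=35
10. P1: store L1 := 57  bus=[BusUpgr]  L1: P0=I P1=M P2=I P3=I  mem[L1]=35
11. P1: load  L0  bus=[BusRd]  L0: P0=I P1=E P2=I P3=I  mem[L0]=60
12. P1: store L1 := 15  bus=[-]  L1: P0=I P1=M P2=I P3=I  mem[L1]=35
13. P2: store L2 := 28  bus=[-]  L2: P0=I P1=I P2=M P3=I  mem[L2]=70
14. P0: store L2 := 32  bus=[BusRdX,Flush]  L2: P0=M P1=I P2=I P3=I  mem[L2]=28
15. P0: load  L2  bus=[-]  L2: P0=M P1=I P2=I P3=I  mem[L2]=28
16. P3: store L2 := 78  bus=[BusRdX,Flush]  L2: P0=I P1=I P2=I P3=M  mem[L2]=32
17. P0: store L2 := 22  bus=[BusRdX,Flush]  L2: P0=M P1=I P2=I P3=I  mem[L2]=78
18. P3: load  L2  bus=[BusRd,Flush]  L2: P0=S P1=I P2=I P3=S  mem[L2]=22
19. P1: store L0 := 5  bus=[-]  L0: P0=I P1=M P2=I P3=I  mem[L0]=60

state = I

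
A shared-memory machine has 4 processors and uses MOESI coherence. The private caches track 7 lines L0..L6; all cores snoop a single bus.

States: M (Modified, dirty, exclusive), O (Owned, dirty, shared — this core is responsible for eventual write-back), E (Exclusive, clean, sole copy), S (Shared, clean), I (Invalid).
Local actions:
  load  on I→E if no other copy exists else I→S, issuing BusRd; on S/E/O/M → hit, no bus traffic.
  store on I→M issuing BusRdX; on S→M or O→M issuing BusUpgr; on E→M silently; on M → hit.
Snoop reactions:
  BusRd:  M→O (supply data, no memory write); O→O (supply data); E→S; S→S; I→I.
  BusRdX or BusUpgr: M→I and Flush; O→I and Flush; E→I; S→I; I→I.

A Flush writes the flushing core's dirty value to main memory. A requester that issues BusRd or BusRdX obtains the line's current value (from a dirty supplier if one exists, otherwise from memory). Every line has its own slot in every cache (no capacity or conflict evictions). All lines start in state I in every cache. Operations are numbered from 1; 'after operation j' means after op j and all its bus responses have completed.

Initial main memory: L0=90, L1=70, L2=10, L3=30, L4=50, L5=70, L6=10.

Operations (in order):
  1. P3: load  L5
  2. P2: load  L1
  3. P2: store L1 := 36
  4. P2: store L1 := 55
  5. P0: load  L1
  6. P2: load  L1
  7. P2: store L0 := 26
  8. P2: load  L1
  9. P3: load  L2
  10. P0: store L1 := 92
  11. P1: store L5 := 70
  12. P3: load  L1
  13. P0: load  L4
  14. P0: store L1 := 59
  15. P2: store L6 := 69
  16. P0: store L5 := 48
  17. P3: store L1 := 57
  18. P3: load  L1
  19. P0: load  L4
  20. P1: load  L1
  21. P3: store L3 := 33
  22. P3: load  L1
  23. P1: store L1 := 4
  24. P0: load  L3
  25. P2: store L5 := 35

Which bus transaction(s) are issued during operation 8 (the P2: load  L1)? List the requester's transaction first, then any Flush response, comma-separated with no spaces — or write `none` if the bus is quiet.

bus = none

step 1: P3: load  L5  ⟶  IIIE  (L5)  txn=BusRd  M[L5]=70
step 2: P2: load  L1  ⟶  IIEI  (L1)  txn=BusRd  M[L1]=70
step 3: P2: store L1 := 36  ⟶  IIMI  (L1)  txn=∅  M[L1]=70
step 4: P2: store L1 := 55  ⟶  IIMI  (L1)  txn=∅  M[L1]=70
step 5: P0: load  L1  ⟶  SIOI  (L1)  txn=BusRd  M[L1]=70
step 6: P2: load  L1  ⟶  SIOI  (L1)  txn=∅  M[L1]=70
step 7: P2: store L0 := 26  ⟶  IIMI  (L0)  txn=BusRdX  M[L0]=90
step 8: P2: load  L1  ⟶  SIOI  (L1)  txn=∅  M[L1]=70
step 9: P3: load  L2  ⟶  IIIE  (L2)  txn=BusRd  M[L2]=10
step 10: P0: store L1 := 92  ⟶  MIII  (L1)  txn=BusUpgr+Flush  M[L1]=55
step 11: P1: store L5 := 70  ⟶  IMII  (L5)  txn=BusRdX  M[L5]=70
step 12: P3: load  L1  ⟶  OIIS  (L1)  txn=BusRd  M[L1]=55
step 13: P0: load  L4  ⟶  EIII  (L4)  txn=BusRd  M[L4]=50
step 14: P0: store L1 := 59  ⟶  MIII  (L1)  txn=BusUpgr  M[L1]=55
step 15: P2: store L6 := 69  ⟶  IIMI  (L6)  txn=BusRdX  M[L6]=10
step 16: P0: store L5 := 48  ⟶  MIII  (L5)  txn=BusRdX+Flush  M[L5]=70
step 17: P3: store L1 := 57  ⟶  IIIM  (L1)  txn=BusRdX+Flush  M[L1]=59
step 18: P3: load  L1  ⟶  IIIM  (L1)  txn=∅  M[L1]=59
step 19: P0: load  L4  ⟶  EIII  (L4)  txn=∅  M[L4]=50
step 20: P1: load  L1  ⟶  ISIO  (L1)  txn=BusRd  M[L1]=59
step 21: P3: store L3 := 33  ⟶  IIIM  (L3)  txn=BusRdX  M[L3]=30
step 22: P3: load  L1  ⟶  ISIO  (L1)  txn=∅  M[L1]=59
step 23: P1: store L1 := 4  ⟶  IMII  (L1)  txn=BusUpgr+Flush  M[L1]=57
step 24: P0: load  L3  ⟶  SIIO  (L3)  txn=BusRd  M[L3]=30
step 25: P2: store L5 := 35  ⟶  IIMI  (L5)  txn=BusRdX+Flush  M[L5]=48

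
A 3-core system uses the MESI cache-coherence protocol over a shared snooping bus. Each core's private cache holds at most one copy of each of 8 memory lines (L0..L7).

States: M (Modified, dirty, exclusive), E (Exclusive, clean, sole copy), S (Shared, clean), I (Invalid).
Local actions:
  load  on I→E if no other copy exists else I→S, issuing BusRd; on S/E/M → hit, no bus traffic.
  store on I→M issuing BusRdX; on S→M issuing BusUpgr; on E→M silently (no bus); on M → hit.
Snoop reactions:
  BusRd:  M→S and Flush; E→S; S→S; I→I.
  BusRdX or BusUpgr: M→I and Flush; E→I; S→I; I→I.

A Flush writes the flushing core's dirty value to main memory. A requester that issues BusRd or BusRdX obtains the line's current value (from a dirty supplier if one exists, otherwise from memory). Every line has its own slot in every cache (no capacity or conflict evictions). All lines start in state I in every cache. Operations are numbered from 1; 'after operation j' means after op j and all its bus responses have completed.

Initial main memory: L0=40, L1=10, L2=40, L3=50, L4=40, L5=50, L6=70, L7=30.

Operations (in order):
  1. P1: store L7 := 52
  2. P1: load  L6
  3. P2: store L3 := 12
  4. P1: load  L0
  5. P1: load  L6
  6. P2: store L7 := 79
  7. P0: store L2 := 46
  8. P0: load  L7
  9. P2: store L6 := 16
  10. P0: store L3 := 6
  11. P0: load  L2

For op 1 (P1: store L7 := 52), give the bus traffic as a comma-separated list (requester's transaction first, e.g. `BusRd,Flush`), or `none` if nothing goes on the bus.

bus = BusRdX

1. P1: store L7 := 52  bus=[BusRdX]  L7: P0=I P1=M P2=I  mem[L7]=30
2. P1: load  L6  bus=[BusRd]  L6: P0=I P1=E P2=I  mem[L6]=70
3. P2: store L3 := 12  bus=[BusRdX]  L3: P0=I P1=I P2=M  mem[L3]=50
4. P1: load  L0  bus=[BusRd]  L0: P0=I P1=E P2=I  mem[L0]=40
5. P1: load  L6  bus=[-]  L6: P0=I P1=E P2=I  mem[L6]=70
6. P2: store L7 := 79  bus=[BusRdX,Flush]  L7: P0=I P1=I P2=M  mem[L7]=52
7. P0: store L2 := 46  bus=[BusRdX]  L2: P0=M P1=I P2=I  mem[L2]=40
8. P0: load  L7  bus=[BusRd,Flush]  L7: P0=S P1=I P2=S  mem[L7]=79
9. P2: store L6 := 16  bus=[BusRdX]  L6: P0=I P1=I P2=M  mem[L6]=70
10. P0: store L3 := 6  bus=[BusRdX,Flush]  L3: P0=M P1=I P2=I  mem[L3]=12
11. P0: load  L2  bus=[-]  L2: P0=M P1=I P2=I  mem[L2]=40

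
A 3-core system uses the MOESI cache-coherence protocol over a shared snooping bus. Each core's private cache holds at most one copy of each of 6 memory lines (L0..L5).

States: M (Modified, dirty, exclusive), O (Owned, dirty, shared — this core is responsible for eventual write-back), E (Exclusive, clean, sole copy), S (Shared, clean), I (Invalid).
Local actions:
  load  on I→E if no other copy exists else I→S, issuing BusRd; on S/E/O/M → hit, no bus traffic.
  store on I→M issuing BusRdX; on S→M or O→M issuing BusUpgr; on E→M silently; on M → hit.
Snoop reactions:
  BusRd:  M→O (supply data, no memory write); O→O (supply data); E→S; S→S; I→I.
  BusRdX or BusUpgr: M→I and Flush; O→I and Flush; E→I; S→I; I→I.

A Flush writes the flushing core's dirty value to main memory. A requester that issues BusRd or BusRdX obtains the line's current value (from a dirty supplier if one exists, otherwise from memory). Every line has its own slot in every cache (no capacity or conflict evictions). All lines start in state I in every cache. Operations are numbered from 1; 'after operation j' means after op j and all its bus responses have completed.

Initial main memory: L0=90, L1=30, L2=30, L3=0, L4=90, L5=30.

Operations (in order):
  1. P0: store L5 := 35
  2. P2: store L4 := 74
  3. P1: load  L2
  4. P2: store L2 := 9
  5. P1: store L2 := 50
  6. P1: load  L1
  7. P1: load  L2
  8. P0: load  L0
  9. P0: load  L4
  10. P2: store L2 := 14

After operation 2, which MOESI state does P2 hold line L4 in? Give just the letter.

state = M

1. P0: store L5 := 35  bus=[BusRdX]  L5: P0=M P1=I P2=I  mem[L5]=30
2. P2: store L4 := 74  bus=[BusRdX]  L4: P0=I P1=I P2=M  mem[L4]=90
3. P1: load  L2  bus=[BusRd]  L2: P0=I P1=E P2=I  mem[L2]=30
4. P2: store L2 := 9  bus=[BusRdX]  L2: P0=I P1=I P2=M  mem[L2]=30
5. P1: store L2 := 50  bus=[BusRdX,Flush]  L2: P0=I P1=M P2=I  mem[L2]=9
6. P1: load  L1  bus=[BusRd]  L1: P0=I P1=E P2=I  mem[L1]=30
7. P1: load  L2  bus=[-]  L2: P0=I P1=M P2=I  mem[L2]=9
8. P0: load  L0  bus=[BusRd]  L0: P0=E P1=I P2=I  mem[L0]=90
9. P0: load  L4  bus=[BusRd]  L4: P0=S P1=I P2=O  mem[L4]=90
10. P2: store L2 := 14  bus=[BusRdX,Flush]  L2: P0=I P1=I P2=M  mem[L2]=50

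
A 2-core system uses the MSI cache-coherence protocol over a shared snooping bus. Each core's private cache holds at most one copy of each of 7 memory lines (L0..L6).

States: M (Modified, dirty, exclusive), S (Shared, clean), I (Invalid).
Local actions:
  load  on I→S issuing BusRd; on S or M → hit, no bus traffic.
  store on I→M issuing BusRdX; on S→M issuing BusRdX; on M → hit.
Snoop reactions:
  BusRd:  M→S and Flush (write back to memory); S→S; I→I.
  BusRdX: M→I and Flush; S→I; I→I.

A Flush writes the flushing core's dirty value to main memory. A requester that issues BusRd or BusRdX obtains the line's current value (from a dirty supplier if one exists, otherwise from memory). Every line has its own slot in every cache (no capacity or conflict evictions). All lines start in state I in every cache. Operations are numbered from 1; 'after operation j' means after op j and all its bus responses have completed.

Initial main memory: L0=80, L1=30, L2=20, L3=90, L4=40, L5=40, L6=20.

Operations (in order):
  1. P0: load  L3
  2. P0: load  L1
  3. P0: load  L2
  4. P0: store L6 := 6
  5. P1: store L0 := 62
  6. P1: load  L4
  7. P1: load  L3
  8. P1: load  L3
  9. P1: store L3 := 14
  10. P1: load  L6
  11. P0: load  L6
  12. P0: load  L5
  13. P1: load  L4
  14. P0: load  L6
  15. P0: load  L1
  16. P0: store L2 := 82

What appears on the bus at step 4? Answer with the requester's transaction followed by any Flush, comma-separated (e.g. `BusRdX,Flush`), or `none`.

bus = BusRdX

[1] P0: load  L3 | P0:S(90), P1:I | bus: BusRd
[2] P0: load  L1 | P0:S(30), P1:I | bus: BusRd
[3] P0: load  L2 | P0:S(20), P1:I | bus: BusRd
[4] P0: store L6 := 6 | P0:M(6), P1:I | bus: BusRdX
[5] P1: store L0 := 62 | P0:I, P1:M(62) | bus: BusRdX
[6] P1: load  L4 | P0:I, P1:S(40) | bus: BusRd
[7] P1: load  L3 | P0:S(90), P1:S(90) | bus: BusRd
[8] P1: load  L3 | P0:S(90), P1:S(90) | bus: none
[9] P1: store L3 := 14 | P0:I, P1:M(14) | bus: BusRdX
[10] P1: load  L6 | P0:S(6), P1:S(6) | bus: BusRd,Flush
[11] P0: load  L6 | P0:S(6), P1:S(6) | bus: none
[12] P0: load  L5 | P0:S(40), P1:I | bus: BusRd
[13] P1: load  L4 | P0:I, P1:S(40) | bus: none
[14] P0: load  L6 | P0:S(6), P1:S(6) | bus: none
[15] P0: load  L1 | P0:S(30), P1:I | bus: none
[16] P0: store L2 := 82 | P0:M(82), P1:I | bus: BusRdX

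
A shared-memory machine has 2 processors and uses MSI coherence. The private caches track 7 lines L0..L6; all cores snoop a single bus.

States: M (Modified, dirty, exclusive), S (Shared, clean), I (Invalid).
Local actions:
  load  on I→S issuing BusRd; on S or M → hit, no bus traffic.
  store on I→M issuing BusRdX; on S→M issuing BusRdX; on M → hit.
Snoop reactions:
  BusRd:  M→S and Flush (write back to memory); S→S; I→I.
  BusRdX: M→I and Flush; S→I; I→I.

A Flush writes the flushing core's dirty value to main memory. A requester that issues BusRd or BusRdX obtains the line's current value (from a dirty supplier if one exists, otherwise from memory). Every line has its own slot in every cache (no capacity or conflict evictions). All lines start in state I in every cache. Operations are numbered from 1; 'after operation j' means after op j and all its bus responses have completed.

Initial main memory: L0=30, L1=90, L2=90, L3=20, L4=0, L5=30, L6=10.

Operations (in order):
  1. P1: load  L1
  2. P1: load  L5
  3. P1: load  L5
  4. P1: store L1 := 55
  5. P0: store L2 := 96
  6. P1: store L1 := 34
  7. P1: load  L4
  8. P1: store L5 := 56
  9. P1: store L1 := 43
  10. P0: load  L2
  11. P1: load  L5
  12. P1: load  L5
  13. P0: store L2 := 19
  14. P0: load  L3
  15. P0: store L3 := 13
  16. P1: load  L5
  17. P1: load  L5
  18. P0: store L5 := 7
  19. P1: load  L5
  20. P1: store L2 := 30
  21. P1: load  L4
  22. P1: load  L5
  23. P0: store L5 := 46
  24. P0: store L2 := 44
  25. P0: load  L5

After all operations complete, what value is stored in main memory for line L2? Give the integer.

memory[L2] = 30

1. P1: load  L1  bus=[BusRd]  L1: P0=I P1=S  mem[L1]=90
2. P1: load  L5  bus=[BusRd]  L5: P0=I P1=S  mem[L5]=30
3. P1: load  L5  bus=[-]  L5: P0=I P1=S  mem[L5]=30
4. P1: store L1 := 55  bus=[BusRdX]  L1: P0=I P1=M  mem[L1]=90
5. P0: store L2 := 96  bus=[BusRdX]  L2: P0=M P1=I  mem[L2]=90
6. P1: store L1 := 34  bus=[-]  L1: P0=I P1=M  mem[L1]=90
7. P1: load  L4  bus=[BusRd]  L4: P0=I P1=S  mem[L4]=0
8. P1: store L5 := 56  bus=[BusRdX]  L5: P0=I P1=M  mem[L5]=30
9. P1: store L1 := 43  bus=[-]  L1: P0=I P1=M  mem[L1]=90
10. P0: load  L2  bus=[-]  L2: P0=M P1=I  mem[L2]=90
11. P1: load  L5  bus=[-]  L5: P0=I P1=M  mem[L5]=30
12. P1: load  L5  bus=[-]  L5: P0=I P1=M  mem[L5]=30
13. P0: store L2 := 19  bus=[-]  L2: P0=M P1=I  mem[L2]=90
14. P0: load  L3  bus=[BusRd]  L3: P0=S P1=I  mem[L3]=20
15. P0: store L3 := 13  bus=[BusRdX]  L3: P0=M P1=I  mem[L3]=20
16. P1: load  L5  bus=[-]  L5: P0=I P1=M  mem[L5]=30
17. P1: load  L5  bus=[-]  L5: P0=I P1=M  mem[L5]=30
18. P0: store L5 := 7  bus=[BusRdX,Flush]  L5: P0=M P1=I  mem[L5]=56
19. P1: load  L5  bus=[BusRd,Flush]  L5: P0=S P1=S  mem[L5]=7
20. P1: store L2 := 30  bus=[BusRdX,Flush]  L2: P0=I P1=M  mem[L2]=19
21. P1: load  L4  bus=[-]  L4: P0=I P1=S  mem[L4]=0
22. P1: load  L5  bus=[-]  L5: P0=S P1=S  mem[L5]=7
23. P0: store L5 := 46  bus=[BusRdX]  L5: P0=M P1=I  mem[L5]=7
24. P0: store L2 := 44  bus=[BusRdX,Flush]  L2: P0=M P1=I  mem[L2]=30
25. P0: load  L5  bus=[-]  L5: P0=M P1=I  mem[L5]=7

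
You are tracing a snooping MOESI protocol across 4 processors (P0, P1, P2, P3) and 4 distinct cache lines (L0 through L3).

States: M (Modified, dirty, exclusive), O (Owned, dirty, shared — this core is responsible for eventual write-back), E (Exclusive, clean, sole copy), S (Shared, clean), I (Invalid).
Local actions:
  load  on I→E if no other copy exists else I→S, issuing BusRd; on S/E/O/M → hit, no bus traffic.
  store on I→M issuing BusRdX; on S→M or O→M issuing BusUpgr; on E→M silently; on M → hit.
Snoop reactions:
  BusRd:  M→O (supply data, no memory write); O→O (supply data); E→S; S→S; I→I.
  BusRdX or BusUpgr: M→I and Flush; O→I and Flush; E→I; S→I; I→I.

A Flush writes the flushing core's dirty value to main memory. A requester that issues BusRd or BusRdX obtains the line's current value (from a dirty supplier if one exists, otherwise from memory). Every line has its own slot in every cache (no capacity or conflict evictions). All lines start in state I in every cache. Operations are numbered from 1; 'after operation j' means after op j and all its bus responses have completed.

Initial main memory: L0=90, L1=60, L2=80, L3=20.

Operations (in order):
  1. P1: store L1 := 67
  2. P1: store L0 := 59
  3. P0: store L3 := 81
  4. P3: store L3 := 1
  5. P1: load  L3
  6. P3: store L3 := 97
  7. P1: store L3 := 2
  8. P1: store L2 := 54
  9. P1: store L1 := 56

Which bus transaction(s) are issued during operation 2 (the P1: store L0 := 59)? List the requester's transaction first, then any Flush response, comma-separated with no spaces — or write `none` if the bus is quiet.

bus = BusRdX

  op1 P1: store L1 := 67 → I/M/I/I on L1; bus BusRdX; mem=60
  op2 P1: store L0 := 59 → I/M/I/I on L0; bus BusRdX; mem=90
  op3 P0: store L3 := 81 → M/I/I/I on L3; bus BusRdX; mem=20
  op4 P3: store L3 := 1 → I/I/I/M on L3; bus BusRdX Flush; mem=81
  op5 P1: load  L3 → I/S/I/O on L3; bus BusRd; mem=81
  op6 P3: store L3 := 97 → I/I/I/M on L3; bus BusUpgr; mem=81
  op7 P1: store L3 := 2 → I/M/I/I on L3; bus BusRdX Flush; mem=97
  op8 P1: store L2 := 54 → I/M/I/I on L2; bus BusRdX; mem=80
  op9 P1: store L1 := 56 → I/M/I/I on L1; bus (none); mem=60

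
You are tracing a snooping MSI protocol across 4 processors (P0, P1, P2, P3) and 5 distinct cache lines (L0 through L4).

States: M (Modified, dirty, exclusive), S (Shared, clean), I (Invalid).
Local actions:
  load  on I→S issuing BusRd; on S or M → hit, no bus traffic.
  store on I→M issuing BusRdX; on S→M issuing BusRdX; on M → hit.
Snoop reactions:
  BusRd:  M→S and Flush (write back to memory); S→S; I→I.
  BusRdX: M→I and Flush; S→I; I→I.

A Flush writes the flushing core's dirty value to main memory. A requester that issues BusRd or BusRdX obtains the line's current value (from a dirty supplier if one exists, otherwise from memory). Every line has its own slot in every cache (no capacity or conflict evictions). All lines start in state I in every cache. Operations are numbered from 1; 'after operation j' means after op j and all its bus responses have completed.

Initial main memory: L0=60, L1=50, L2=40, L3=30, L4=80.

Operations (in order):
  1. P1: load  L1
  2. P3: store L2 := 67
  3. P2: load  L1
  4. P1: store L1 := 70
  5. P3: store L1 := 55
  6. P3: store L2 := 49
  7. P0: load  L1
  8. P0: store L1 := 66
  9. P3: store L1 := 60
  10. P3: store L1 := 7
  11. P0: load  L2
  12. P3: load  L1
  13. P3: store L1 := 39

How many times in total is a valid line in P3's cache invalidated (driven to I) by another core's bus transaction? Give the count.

  op1 P1: load  L1 → I/S/I/I on L1; bus BusRd; mem=50
  op2 P3: store L2 := 67 → I/I/I/M on L2; bus BusRdX; mem=40
  op3 P2: load  L1 → I/S/S/I on L1; bus BusRd; mem=50
  op4 P1: store L1 := 70 → I/M/I/I on L1; bus BusRdX; mem=50
  op5 P3: store L1 := 55 → I/I/I/M on L1; bus BusRdX Flush; mem=70
  op6 P3: store L2 := 49 → I/I/I/M on L2; bus (none); mem=40
  op7 P0: load  L1 → S/I/I/S on L1; bus BusRd Flush; mem=55
  op8 P0: store L1 := 66 → M/I/I/I on L1; bus BusRdX; mem=55
  op9 P3: store L1 := 60 → I/I/I/M on L1; bus BusRdX Flush; mem=66
  op10 P3: store L1 := 7 → I/I/I/M on L1; bus (none); mem=66
  op11 P0: load  L2 → S/I/I/S on L2; bus BusRd Flush; mem=49
  op12 P3: load  L1 → I/I/I/M on L1; bus (none); mem=66
  op13 P3: store L1 := 39 → I/I/I/M on L1; bus (none); mem=66

invalidations = 1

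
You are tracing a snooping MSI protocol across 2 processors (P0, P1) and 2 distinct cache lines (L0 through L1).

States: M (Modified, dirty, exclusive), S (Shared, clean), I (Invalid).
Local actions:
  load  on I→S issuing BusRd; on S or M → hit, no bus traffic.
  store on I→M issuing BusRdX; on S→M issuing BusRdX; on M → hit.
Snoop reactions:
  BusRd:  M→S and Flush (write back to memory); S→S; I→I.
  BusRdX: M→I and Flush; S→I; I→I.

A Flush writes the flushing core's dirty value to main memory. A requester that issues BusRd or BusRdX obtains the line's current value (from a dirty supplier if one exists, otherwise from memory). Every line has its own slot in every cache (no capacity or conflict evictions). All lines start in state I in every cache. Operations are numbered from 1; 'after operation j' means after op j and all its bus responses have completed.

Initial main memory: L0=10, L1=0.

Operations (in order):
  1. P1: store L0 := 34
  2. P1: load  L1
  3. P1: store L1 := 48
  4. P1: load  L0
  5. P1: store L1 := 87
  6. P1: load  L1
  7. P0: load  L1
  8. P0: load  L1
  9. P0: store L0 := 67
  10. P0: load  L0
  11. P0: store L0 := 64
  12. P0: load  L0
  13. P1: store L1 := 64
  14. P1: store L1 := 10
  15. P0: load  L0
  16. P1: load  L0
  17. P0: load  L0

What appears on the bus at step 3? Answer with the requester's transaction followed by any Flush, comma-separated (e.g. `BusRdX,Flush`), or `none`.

bus = BusRdX

step 1: P1: store L0 := 34  ⟶  IM  (L0)  txn=BusRdX  M[L0]=10
step 2: P1: load  L1  ⟶  IS  (L1)  txn=BusRd  M[L1]=0
step 3: P1: store L1 := 48  ⟶  IM  (L1)  txn=BusRdX  M[L1]=0
step 4: P1: load  L0  ⟶  IM  (L0)  txn=∅  M[L0]=10
step 5: P1: store L1 := 87  ⟶  IM  (L1)  txn=∅  M[L1]=0
step 6: P1: load  L1  ⟶  IM  (L1)  txn=∅  M[L1]=0
step 7: P0: load  L1  ⟶  SS  (L1)  txn=BusRd+Flush  M[L1]=87
step 8: P0: load  L1  ⟶  SS  (L1)  txn=∅  M[L1]=87
step 9: P0: store L0 := 67  ⟶  MI  (L0)  txn=BusRdX+Flush  M[L0]=34
step 10: P0: load  L0  ⟶  MI  (L0)  txn=∅  M[L0]=34
step 11: P0: store L0 := 64  ⟶  MI  (L0)  txn=∅  M[L0]=34
step 12: P0: load  L0  ⟶  MI  (L0)  txn=∅  M[L0]=34
step 13: P1: store L1 := 64  ⟶  IM  (L1)  txn=BusRdX  M[L1]=87
step 14: P1: store L1 := 10  ⟶  IM  (L1)  txn=∅  M[L1]=87
step 15: P0: load  L0  ⟶  MI  (L0)  txn=∅  M[L0]=34
step 16: P1: load  L0  ⟶  SS  (L0)  txn=BusRd+Flush  M[L0]=64
step 17: P0: load  L0  ⟶  SS  (L0)  txn=∅  M[L0]=64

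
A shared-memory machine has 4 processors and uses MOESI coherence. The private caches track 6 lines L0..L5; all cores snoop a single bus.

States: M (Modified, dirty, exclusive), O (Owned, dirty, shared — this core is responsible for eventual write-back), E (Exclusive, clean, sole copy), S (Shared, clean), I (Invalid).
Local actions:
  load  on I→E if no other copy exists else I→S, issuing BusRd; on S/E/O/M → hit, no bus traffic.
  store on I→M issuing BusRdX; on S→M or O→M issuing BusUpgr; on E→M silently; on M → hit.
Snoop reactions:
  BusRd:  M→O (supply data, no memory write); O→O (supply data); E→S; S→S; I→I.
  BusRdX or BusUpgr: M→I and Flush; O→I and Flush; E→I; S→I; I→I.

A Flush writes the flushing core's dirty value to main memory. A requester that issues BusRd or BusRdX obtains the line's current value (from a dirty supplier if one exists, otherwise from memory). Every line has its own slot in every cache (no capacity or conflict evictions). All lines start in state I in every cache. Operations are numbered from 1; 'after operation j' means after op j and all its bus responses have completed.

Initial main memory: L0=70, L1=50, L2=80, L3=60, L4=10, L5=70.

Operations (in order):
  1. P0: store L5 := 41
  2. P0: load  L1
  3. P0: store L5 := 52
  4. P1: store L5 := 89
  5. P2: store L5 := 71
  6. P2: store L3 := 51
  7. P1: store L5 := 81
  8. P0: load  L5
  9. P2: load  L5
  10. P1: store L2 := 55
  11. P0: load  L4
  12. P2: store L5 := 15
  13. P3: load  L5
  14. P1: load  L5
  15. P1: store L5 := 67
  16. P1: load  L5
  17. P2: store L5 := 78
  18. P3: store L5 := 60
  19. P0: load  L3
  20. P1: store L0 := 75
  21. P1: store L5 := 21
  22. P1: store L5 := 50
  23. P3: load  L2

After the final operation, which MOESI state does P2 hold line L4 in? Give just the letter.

1. P0: store L5 := 41  bus=[BusRdX]  L5: P0=M P1=I P2=I P3=I  mem[L5]=70
2. P0: load  L1  bus=[BusRd]  L1: P0=E P1=I P2=I P3=I  mem[L1]=50
3. P0: store L5 := 52  bus=[-]  L5: P0=M P1=I P2=I P3=I  mem[L5]=70
4. P1: store L5 := 89  bus=[BusRdX,Flush]  L5: P0=I P1=M P2=I P3=I  mem[L5]=52
5. P2: store L5 := 71  bus=[BusRdX,Flush]  L5: P0=I P1=I P2=M P3=I  mem[L5]=89
6. P2: store L3 := 51  bus=[BusRdX]  L3: P0=I P1=I P2=M P3=I  mem[L3]=60
7. P1: store L5 := 81  bus=[BusRdX,Flush]  L5: P0=I P1=M P2=I P3=I  mem[L5]=71
8. P0: load  L5  bus=[BusRd]  L5: P0=S P1=O P2=I P3=I  mem[L5]=71
9. P2: load  L5  bus=[BusRd]  L5: P0=S P1=O P2=S P3=I  mem[L5]=71
10. P1: store L2 := 55  bus=[BusRdX]  L2: P0=I P1=M P2=I P3=I  mem[L2]=80
11. P0: load  L4  bus=[BusRd]  L4: P0=E P1=I P2=I P3=I  mem[L4]=10
12. P2: store L5 := 15  bus=[BusUpgr,Flush]  L5: P0=I P1=I P2=M P3=I  mem[L5]=81
13. P3: load  L5  bus=[BusRd]  L5: P0=I P1=I P2=O P3=S  mem[L5]=81
14. P1: load  L5  bus=[BusRd]  L5: P0=I P1=S P2=O P3=S  mem[L5]=81
15. P1: store L5 := 67  bus=[BusUpgr,Flush]  L5: P0=I P1=M P2=I P3=I  mem[L5]=15
16. P1: load  L5  bus=[-]  L5: P0=I P1=M P2=I P3=I  mem[L5]=15
17. P2: store L5 := 78  bus=[BusRdX,Flush]  L5: P0=I P1=I P2=M P3=I  mem[L5]=67
18. P3: store L5 := 60  bus=[BusRdX,Flush]  L5: P0=I P1=I P2=I P3=M  mem[L5]=78
19. P0: load  L3  bus=[BusRd]  L3: P0=S P1=I P2=O P3=I  mem[L3]=60
20. P1: store L0 := 75  bus=[BusRdX]  L0: P0=I P1=M P2=I P3=I  mem[L0]=70
21. P1: store L5 := 21  bus=[BusRdX,Flush]  L5: P0=I P1=M P2=I P3=I  mem[L5]=60
22. P1: store L5 := 50  bus=[-]  L5: P0=I P1=M P2=I P3=I  mem[L5]=60
23. P3: load  L2  bus=[BusRd]  L2: P0=I P1=O P2=I P3=S  mem[L2]=80

state = I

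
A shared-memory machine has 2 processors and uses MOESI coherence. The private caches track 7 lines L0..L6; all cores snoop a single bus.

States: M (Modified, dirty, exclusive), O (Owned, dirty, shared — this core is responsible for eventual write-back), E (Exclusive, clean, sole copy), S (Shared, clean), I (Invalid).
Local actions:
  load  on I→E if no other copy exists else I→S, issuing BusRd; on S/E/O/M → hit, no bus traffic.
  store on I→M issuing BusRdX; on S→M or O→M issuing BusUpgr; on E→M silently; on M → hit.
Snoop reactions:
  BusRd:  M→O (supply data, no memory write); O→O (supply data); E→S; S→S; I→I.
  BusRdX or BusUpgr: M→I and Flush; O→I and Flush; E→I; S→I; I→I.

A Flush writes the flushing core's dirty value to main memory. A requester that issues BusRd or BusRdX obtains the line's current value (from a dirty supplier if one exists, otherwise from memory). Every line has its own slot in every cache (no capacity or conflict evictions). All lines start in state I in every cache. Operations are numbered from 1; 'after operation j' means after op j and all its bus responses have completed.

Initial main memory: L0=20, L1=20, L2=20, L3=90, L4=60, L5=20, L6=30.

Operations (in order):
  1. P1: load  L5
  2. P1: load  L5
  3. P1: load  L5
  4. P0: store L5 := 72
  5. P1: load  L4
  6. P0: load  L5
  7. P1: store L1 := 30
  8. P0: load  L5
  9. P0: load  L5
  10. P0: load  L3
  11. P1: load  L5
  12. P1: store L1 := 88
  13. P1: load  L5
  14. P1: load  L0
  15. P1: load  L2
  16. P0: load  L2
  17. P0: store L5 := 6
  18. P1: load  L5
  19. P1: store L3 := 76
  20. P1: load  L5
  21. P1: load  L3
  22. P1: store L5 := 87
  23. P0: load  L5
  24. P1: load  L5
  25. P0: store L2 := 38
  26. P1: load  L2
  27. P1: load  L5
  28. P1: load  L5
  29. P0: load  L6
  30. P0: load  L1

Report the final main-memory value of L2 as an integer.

memory[L2] = 20

1. P1: load  L5  bus=[BusRd]  L5: P0=I P1=E  mem[L5]=20
2. P1: load  L5  bus=[-]  L5: P0=I P1=E  mem[L5]=20
3. P1: load  L5  bus=[-]  L5: P0=I P1=E  mem[L5]=20
4. P0: store L5 := 72  bus=[BusRdX]  L5: P0=M P1=I  mem[L5]=20
5. P1: load  L4  bus=[BusRd]  L4: P0=I P1=E  mem[L4]=60
6. P0: load  L5  bus=[-]  L5: P0=M P1=I  mem[L5]=20
7. P1: store L1 := 30  bus=[BusRdX]  L1: P0=I P1=M  mem[L1]=20
8. P0: load  L5  bus=[-]  L5: P0=M P1=I  mem[L5]=20
9. P0: load  L5  bus=[-]  L5: P0=M P1=I  mem[L5]=20
10. P0: load  L3  bus=[BusRd]  L3: P0=E P1=I  mem[L3]=90
11. P1: load  L5  bus=[BusRd]  L5: P0=O P1=S  mem[L5]=20
12. P1: store L1 := 88  bus=[-]  L1: P0=I P1=M  mem[L1]=20
13. P1: load  L5  bus=[-]  L5: P0=O P1=S  mem[L5]=20
14. P1: load  L0  bus=[BusRd]  L0: P0=I P1=E  mem[L0]=20
15. P1: load  L2  bus=[BusRd]  L2: P0=I P1=E  mem[L2]=20
16. P0: load  L2  bus=[BusRd]  L2: P0=S P1=S  mem[L2]=20
17. P0: store L5 := 6  bus=[BusUpgr]  L5: P0=M P1=I  mem[L5]=20
18. P1: load  L5  bus=[BusRd]  L5: P0=O P1=S  mem[L5]=20
19. P1: store L3 := 76  bus=[BusRdX]  L3: P0=I P1=M  mem[L3]=90
20. P1: load  L5  bus=[-]  L5: P0=O P1=S  mem[L5]=20
21. P1: load  L3  bus=[-]  L3: P0=I P1=M  mem[L3]=90
22. P1: store L5 := 87  bus=[BusUpgr,Flush]  L5: P0=I P1=M  mem[L5]=6
23. P0: load  L5  bus=[BusRd]  L5: P0=S P1=O  mem[L5]=6
24. P1: load  L5  bus=[-]  L5: P0=S P1=O  mem[L5]=6
25. P0: store L2 := 38  bus=[BusUpgr]  L2: P0=M P1=I  mem[L2]=20
26. P1: load  L2  bus=[BusRd]  L2: P0=O P1=S  mem[L2]=20
27. P1: load  L5  bus=[-]  L5: P0=S P1=O  mem[L5]=6
28. P1: load  L5  bus=[-]  L5: P0=S P1=O  mem[L5]=6
29. P0: load  L6  bus=[BusRd]  L6: P0=E P1=I  mem[L6]=30
30. P0: load  L1  bus=[BusRd]  L1: P0=S P1=O  mem[L1]=20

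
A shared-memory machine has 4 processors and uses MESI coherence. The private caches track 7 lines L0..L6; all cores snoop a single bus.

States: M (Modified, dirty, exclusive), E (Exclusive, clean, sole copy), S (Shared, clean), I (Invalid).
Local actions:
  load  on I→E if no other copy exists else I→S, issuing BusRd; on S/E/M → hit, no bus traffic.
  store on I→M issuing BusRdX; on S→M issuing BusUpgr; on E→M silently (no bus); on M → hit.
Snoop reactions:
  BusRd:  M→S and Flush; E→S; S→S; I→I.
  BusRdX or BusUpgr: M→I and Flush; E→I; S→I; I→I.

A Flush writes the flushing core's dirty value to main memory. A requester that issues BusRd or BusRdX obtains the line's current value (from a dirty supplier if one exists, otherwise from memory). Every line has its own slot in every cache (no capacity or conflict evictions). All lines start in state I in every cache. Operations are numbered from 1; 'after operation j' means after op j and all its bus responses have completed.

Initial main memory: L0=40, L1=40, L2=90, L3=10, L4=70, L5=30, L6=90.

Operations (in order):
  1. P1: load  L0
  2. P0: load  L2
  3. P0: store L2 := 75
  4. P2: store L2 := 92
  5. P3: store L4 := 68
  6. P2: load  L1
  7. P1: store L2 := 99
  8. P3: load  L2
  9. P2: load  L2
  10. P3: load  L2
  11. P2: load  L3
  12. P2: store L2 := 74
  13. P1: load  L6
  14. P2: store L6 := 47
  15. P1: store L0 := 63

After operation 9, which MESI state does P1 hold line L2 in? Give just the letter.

[1] P1: load  L0 | P0:I, P1:E(40), P2:I, P3:I | bus: BusRd
[2] P0: load  L2 | P0:E(90), P1:I, P2:I, P3:I | bus: BusRd
[3] P0: store L2 := 75 | P0:M(75), P1:I, P2:I, P3:I | bus: none
[4] P2: store L2 := 92 | P0:I, P1:I, P2:M(92), P3:I | bus: BusRdX,Flush
[5] P3: store L4 := 68 | P0:I, P1:I, P2:I, P3:M(68) | bus: BusRdX
[6] P2: load  L1 | P0:I, P1:I, P2:E(40), P3:I | bus: BusRd
[7] P1: store L2 := 99 | P0:I, P1:M(99), P2:I, P3:I | bus: BusRdX,Flush
[8] P3: load  L2 | P0:I, P1:S(99), P2:I, P3:S(99) | bus: BusRd,Flush
[9] P2: load  L2 | P0:I, P1:S(99), P2:S(99), P3:S(99) | bus: BusRd
[10] P3: load  L2 | P0:I, P1:S(99), P2:S(99), P3:S(99) | bus: none
[11] P2: load  L3 | P0:I, P1:I, P2:E(10), P3:I | bus: BusRd
[12] P2: store L2 := 74 | P0:I, P1:I, P2:M(74), P3:I | bus: BusUpgr
[13] P1: load  L6 | P0:I, P1:E(90), P2:I, P3:I | bus: BusRd
[14] P2: store L6 := 47 | P0:I, P1:I, P2:M(47), P3:I | bus: BusRdX
[15] P1: store L0 := 63 | P0:I, P1:M(63), P2:I, P3:I | bus: none

state = S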